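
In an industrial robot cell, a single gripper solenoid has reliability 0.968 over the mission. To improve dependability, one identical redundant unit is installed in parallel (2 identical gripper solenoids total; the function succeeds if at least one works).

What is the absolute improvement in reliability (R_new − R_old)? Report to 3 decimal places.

R_before = 0.968
R_after = 1 − (1 − 0.968)^2 = 0.999
ΔR = 0.999 − 0.968 = 0.031

0.031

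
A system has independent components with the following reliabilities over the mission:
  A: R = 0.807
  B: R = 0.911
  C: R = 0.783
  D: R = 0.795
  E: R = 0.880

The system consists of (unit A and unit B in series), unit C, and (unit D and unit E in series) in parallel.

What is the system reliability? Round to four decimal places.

0.9827

Series (A and B): 0.807000 × 0.911000 = 0.735177
Series (D and E): 0.795000 × 0.880000 = 0.699600
Parallel ([0.735177], C, and [0.699600]): 1 − (1 − 0.735177)(1 − 0.783000)(1 − 0.699600) = 0.9827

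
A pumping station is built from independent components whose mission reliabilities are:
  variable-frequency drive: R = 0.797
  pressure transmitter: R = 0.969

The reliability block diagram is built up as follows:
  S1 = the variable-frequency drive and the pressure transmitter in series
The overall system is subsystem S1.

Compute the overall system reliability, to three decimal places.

0.772

Series (variable-frequency drive and pressure transmitter): 0.79700 × 0.96900 = 0.772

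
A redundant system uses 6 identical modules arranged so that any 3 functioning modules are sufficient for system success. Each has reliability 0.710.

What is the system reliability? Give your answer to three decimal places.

R = Σ_{i=3}^{6} C(6,i) p^i (1−p)^{6−i} with p = 0.710
C(6,3)·0.710^3·0.290^3 = 0.17458
C(6,4)·0.710^4·0.290^2 = 0.32057
C(6,5)·0.710^5·0.290^1 = 0.31394
C(6,6)·0.710^6·0.290^0 = 0.12810
Sum = 0.937

0.937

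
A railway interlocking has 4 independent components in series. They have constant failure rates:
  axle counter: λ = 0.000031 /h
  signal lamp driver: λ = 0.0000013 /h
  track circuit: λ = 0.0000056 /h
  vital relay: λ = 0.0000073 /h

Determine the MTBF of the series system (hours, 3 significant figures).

Series of exponential components: λ_sys = Σ λ_i
λ_sys = 0.000031 + 0.0000013 + 0.0000056 + 0.0000073 = 4.5200e-05 /h
MTBF = 1 / λ_sys = 22100 h

22100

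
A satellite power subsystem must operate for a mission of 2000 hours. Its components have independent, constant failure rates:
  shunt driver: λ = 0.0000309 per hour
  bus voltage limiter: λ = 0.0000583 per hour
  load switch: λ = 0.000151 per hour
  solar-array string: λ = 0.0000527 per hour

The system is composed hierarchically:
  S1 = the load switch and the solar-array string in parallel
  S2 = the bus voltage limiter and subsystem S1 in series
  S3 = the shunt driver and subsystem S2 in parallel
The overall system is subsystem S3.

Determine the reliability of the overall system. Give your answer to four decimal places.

0.9920

R(shunt driver) = exp(−0.0000309 × 2000) = 0.940071
R(bus voltage limiter) = exp(−0.0000583 × 2000) = 0.889941
R(load switch) = exp(−0.000151 × 2000) = 0.739338
R(solar-array string) = exp(−0.0000527 × 2000) = 0.899964
Parallel (load switch and solar-array string): 1 − (1 − 0.739338)(1 − 0.899964) = 0.973924
Series (bus voltage limiter and [0.973924]): 0.889941 × 0.973924 = 0.866735
Parallel (shunt driver and [0.866735]): 1 − (1 − 0.940071)(1 − 0.866735) = 0.9920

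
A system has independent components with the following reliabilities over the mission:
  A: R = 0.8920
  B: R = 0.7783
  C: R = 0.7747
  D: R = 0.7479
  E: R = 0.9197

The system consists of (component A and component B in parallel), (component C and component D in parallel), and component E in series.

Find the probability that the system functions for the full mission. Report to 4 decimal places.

Parallel (A and B): 1 − (1 − 0.892000)(1 − 0.778300) = 0.976056
Parallel (C and D): 1 − (1 − 0.774700)(1 − 0.747900) = 0.943202
Series ([0.976056], [0.943202], and E): 0.976056 × 0.943202 × 0.919700 = 0.8467

0.8467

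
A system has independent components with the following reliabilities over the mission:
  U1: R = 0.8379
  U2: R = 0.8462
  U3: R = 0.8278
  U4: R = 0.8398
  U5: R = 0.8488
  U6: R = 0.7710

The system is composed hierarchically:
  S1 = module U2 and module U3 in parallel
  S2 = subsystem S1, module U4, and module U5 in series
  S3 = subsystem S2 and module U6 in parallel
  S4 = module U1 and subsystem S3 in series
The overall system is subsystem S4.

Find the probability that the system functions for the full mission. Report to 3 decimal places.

0.779

Parallel (U2 and U3): 1 − (1 − 0.84620)(1 − 0.82780) = 0.97352
Series ([0.97352], U4, and U5): 0.97352 × 0.83980 × 0.84880 = 0.69395
Parallel ([0.69395] and U6): 1 − (1 − 0.69395)(1 − 0.77100) = 0.92991
Series (U1 and [0.92991]): 0.83790 × 0.92991 = 0.779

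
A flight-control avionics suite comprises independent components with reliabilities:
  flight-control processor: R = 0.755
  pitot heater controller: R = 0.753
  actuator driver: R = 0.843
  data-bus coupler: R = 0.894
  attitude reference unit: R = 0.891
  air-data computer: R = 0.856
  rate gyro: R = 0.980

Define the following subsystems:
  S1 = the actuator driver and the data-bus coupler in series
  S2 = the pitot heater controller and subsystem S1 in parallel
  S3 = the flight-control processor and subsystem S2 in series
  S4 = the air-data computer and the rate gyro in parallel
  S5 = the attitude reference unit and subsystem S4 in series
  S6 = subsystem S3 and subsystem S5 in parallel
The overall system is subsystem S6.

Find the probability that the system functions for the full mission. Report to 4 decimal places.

Series (actuator driver and data-bus coupler): 0.843000 × 0.894000 = 0.753642
Parallel (pitot heater controller and [0.753642]): 1 − (1 − 0.753000)(1 − 0.753642) = 0.939150
Series (flight-control processor and [0.939150]): 0.755000 × 0.939150 = 0.709058
Parallel (air-data computer and rate gyro): 1 − (1 − 0.856000)(1 − 0.980000) = 0.997120
Series (attitude reference unit and [0.997120]): 0.891000 × 0.997120 = 0.888434
Parallel ([0.709058] and [0.888434]): 1 − (1 − 0.709058)(1 − 0.888434) = 0.9675

0.9675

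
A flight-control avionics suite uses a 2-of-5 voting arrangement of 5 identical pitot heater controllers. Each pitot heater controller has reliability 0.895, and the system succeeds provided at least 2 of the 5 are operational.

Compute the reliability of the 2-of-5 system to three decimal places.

R = Σ_{i=2}^{5} C(5,i) p^i (1−p)^{5−i} with p = 0.895
C(5,2)·0.895^2·0.105^3 = 0.00927
C(5,3)·0.895^3·0.105^2 = 0.07904
C(5,4)·0.895^4·0.105^1 = 0.33686
C(5,5)·0.895^5·0.105^0 = 0.57427
Sum = 0.999

0.999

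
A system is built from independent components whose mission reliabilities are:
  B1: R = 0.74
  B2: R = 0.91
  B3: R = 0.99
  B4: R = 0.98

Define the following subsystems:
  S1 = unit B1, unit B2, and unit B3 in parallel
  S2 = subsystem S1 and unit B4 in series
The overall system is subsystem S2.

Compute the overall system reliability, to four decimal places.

0.9798

Parallel (B1, B2, and B3): 1 − (1 − 0.740000)(1 − 0.910000)(1 − 0.990000) = 0.999766
Series ([0.999766] and B4): 0.999766 × 0.980000 = 0.9798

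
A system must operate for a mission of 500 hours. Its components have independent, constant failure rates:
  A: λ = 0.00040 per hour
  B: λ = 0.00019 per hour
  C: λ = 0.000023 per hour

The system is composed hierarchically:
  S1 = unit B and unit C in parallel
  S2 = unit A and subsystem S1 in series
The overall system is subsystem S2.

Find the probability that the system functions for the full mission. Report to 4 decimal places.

0.8179

R(A) = exp(−0.00040 × 500) = 0.818731
R(B) = exp(−0.00019 × 500) = 0.909373
R(C) = exp(−0.000023 × 500) = 0.988566
Parallel (B and C): 1 − (1 − 0.909373)(1 − 0.988566) = 0.998964
Series (A and [0.998964]): 0.818731 × 0.998964 = 0.8179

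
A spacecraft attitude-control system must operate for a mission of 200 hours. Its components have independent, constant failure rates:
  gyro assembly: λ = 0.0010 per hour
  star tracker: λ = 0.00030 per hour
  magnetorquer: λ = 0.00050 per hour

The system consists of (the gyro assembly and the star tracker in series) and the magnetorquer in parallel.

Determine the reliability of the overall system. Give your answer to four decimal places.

R(gyro assembly) = exp(−0.0010 × 200) = 0.818731
R(star tracker) = exp(−0.00030 × 200) = 0.941765
R(magnetorquer) = exp(−0.00050 × 200) = 0.904837
Series (gyro assembly and star tracker): 0.818731 × 0.941765 = 0.771052
Parallel ([0.771052] and magnetorquer): 1 − (1 − 0.771052)(1 − 0.904837) = 0.9782

0.9782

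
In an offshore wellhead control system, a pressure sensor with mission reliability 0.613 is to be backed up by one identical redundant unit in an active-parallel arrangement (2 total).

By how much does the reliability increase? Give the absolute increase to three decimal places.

0.237

R_before = 0.613
R_after = 1 − (1 − 0.613)^2 = 0.850
ΔR = 0.850 − 0.613 = 0.237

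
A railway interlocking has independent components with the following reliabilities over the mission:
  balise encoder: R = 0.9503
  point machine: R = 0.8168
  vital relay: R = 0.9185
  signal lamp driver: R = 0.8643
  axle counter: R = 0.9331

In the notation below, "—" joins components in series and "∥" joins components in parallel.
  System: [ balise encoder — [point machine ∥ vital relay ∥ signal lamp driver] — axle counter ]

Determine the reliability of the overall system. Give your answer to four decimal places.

Parallel (point machine, vital relay, and signal lamp driver): 1 − (1 − 0.816800)(1 − 0.918500)(1 − 0.864300) = 0.997974
Series (balise encoder, [0.997974], and axle counter): 0.950300 × 0.997974 × 0.933100 = 0.8849

0.8849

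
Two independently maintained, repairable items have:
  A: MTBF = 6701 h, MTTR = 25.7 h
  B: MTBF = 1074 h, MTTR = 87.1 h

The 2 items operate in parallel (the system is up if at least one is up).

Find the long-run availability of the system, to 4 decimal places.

A(A) = MTBF/(MTBF+MTTR) = 6701/(6701+25.7) = 0.996179
A(B) = MTBF/(MTBF+MTTR) = 1074/(1074+87.1) = 0.924985
Parallel availability: 1 − (1 − 0.996179)(1 − 0.924985) = 0.9997

0.9997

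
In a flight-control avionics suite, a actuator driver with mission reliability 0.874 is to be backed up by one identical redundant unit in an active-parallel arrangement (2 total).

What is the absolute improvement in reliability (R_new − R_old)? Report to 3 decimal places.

0.110

R_before = 0.874
R_after = 1 − (1 − 0.874)^2 = 0.984
ΔR = 0.984 − 0.874 = 0.110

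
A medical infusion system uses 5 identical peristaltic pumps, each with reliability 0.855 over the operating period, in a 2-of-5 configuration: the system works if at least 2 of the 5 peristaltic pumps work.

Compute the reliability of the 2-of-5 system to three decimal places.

R = Σ_{i=2}^{5} C(5,i) p^i (1−p)^{5−i} with p = 0.855
C(5,2)·0.855^2·0.145^3 = 0.02229
C(5,3)·0.855^3·0.145^2 = 0.13141
C(5,4)·0.855^4·0.145^1 = 0.38744
C(5,5)·0.855^5·0.145^0 = 0.45691
Sum = 0.998

0.998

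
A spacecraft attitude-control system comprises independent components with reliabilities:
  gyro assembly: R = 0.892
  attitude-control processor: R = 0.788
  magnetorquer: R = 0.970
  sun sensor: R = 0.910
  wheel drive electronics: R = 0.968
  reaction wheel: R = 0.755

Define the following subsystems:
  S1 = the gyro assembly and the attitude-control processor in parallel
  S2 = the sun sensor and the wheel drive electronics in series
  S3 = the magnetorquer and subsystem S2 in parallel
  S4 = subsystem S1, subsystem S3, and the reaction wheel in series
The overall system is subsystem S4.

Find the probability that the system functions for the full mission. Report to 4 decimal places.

0.7351

Parallel (gyro assembly and attitude-control processor): 1 − (1 − 0.892000)(1 − 0.788000) = 0.977104
Series (sun sensor and wheel drive electronics): 0.910000 × 0.968000 = 0.880880
Parallel (magnetorquer and [0.880880]): 1 − (1 − 0.970000)(1 − 0.880880) = 0.996426
Series ([0.977104], [0.996426], and reaction wheel): 0.977104 × 0.996426 × 0.755000 = 0.7351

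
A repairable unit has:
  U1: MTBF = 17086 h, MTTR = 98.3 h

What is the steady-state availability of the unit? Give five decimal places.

A(U1) = MTBF/(MTBF+MTTR) = 17086/(17086+98.3) = 0.99428

0.99428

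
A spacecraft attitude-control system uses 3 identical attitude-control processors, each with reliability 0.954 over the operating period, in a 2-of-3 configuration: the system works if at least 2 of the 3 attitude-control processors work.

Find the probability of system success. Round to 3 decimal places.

R = Σ_{i=2}^{3} C(3,i) p^i (1−p)^{3−i} with p = 0.954
C(3,2)·0.954^2·0.046^1 = 0.12560
C(3,3)·0.954^3·0.046^0 = 0.86825
Sum = 0.994

0.994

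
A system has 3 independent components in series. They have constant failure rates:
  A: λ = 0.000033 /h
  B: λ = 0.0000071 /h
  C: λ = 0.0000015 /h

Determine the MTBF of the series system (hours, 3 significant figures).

Series of exponential components: λ_sys = Σ λ_i
λ_sys = 0.000033 + 0.0000071 + 0.0000015 = 4.1600e-05 /h
MTBF = 1 / λ_sys = 24000 h

24000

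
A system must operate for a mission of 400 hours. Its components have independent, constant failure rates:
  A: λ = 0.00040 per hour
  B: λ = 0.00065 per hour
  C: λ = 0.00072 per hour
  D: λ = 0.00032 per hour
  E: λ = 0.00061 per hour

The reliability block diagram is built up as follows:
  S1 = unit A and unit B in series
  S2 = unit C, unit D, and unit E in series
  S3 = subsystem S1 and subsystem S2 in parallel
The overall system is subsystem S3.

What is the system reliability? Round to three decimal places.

R(A) = exp(−0.00040 × 400) = 0.85214
R(B) = exp(−0.00065 × 400) = 0.77105
R(C) = exp(−0.00072 × 400) = 0.74976
R(D) = exp(−0.00032 × 400) = 0.87985
R(E) = exp(−0.00061 × 400) = 0.78349
Series (A and B): 0.85214 × 0.77105 = 0.65704
Series (C, D, and E): 0.74976 × 0.87985 × 0.78349 = 0.51685
Parallel ([0.65704] and [0.51685]): 1 − (1 − 0.65704)(1 − 0.51685) = 0.834

0.834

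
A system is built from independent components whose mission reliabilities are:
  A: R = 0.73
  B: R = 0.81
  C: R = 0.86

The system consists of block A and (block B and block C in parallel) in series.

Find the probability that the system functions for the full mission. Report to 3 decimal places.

0.711

Parallel (B and C): 1 − (1 − 0.81000)(1 − 0.86000) = 0.97340
Series (A and [0.97340]): 0.73000 × 0.97340 = 0.711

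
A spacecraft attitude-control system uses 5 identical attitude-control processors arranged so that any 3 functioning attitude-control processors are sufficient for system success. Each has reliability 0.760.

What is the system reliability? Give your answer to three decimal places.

0.907

R = Σ_{i=3}^{5} C(5,i) p^i (1−p)^{5−i} with p = 0.760
C(5,3)·0.760^3·0.240^2 = 0.25285
C(5,4)·0.760^4·0.240^1 = 0.40035
C(5,5)·0.760^5·0.240^0 = 0.25355
Sum = 0.907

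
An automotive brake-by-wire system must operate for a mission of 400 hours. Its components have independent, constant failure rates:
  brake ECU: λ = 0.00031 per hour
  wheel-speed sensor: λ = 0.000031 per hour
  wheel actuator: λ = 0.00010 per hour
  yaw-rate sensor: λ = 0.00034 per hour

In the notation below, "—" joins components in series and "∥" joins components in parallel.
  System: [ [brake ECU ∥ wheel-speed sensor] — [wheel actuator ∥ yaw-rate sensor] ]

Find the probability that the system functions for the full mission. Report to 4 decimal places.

0.9936

R(brake ECU) = exp(−0.00031 × 400) = 0.883380
R(wheel-speed sensor) = exp(−0.000031 × 400) = 0.987677
R(wheel actuator) = exp(−0.00010 × 400) = 0.960789
R(yaw-rate sensor) = exp(−0.00034 × 400) = 0.872843
Parallel (brake ECU and wheel-speed sensor): 1 − (1 − 0.883380)(1 − 0.987677) = 0.998563
Parallel (wheel actuator and yaw-rate sensor): 1 − (1 − 0.960789)(1 − 0.872843) = 0.995014
Series ([0.998563] and [0.995014]): 0.998563 × 0.995014 = 0.9936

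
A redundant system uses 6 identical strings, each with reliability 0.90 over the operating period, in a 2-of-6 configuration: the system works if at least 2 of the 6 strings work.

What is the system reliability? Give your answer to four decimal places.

R = Σ_{i=2}^{6} C(6,i) p^i (1−p)^{6−i} with p = 0.90
C(6,2)·0.90^2·0.10^4 = 0.001215
C(6,3)·0.90^3·0.10^3 = 0.014580
C(6,4)·0.90^4·0.10^2 = 0.098415
C(6,5)·0.90^5·0.10^1 = 0.354294
C(6,6)·0.90^6·0.10^0 = 0.531441
Sum = 0.9999

0.9999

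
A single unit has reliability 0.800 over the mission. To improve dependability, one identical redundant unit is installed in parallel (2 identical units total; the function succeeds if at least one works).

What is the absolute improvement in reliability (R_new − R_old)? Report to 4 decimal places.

0.1600

R_before = 0.800
R_after = 1 − (1 − 0.800)^2 = 0.9600
ΔR = 0.9600 − 0.800 = 0.1600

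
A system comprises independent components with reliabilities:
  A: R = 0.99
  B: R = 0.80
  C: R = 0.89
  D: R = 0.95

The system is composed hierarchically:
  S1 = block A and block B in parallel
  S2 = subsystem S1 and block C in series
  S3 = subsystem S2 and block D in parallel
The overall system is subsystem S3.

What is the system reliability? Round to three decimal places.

0.994

Parallel (A and B): 1 − (1 − 0.99000)(1 − 0.80000) = 0.99800
Series ([0.99800] and C): 0.99800 × 0.89000 = 0.88822
Parallel ([0.88822] and D): 1 − (1 − 0.88822)(1 − 0.95000) = 0.994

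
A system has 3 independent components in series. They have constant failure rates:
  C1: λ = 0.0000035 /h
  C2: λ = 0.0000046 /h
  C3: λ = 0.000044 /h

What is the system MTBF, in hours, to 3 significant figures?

Series of exponential components: λ_sys = Σ λ_i
λ_sys = 0.0000035 + 0.0000046 + 0.000044 = 5.2100e-05 /h
MTBF = 1 / λ_sys = 19200 h

19200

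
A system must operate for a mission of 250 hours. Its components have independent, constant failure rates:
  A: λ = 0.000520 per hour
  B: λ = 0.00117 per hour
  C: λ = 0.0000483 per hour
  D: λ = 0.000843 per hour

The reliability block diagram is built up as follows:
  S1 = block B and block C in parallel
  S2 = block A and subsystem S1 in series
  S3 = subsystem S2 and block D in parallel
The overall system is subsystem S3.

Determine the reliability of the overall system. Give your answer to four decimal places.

R(A) = exp(−0.000520 × 250) = 0.878095
R(B) = exp(−0.00117 × 250) = 0.746395
R(C) = exp(−0.0000483 × 250) = 0.987998
R(D) = exp(−0.000843 × 250) = 0.809977
Parallel (B and C): 1 − (1 − 0.746395)(1 − 0.987998) = 0.996956
Series (A and [0.996956]): 0.878095 × 0.996956 = 0.875422
Parallel ([0.875422] and D): 1 − (1 − 0.875422)(1 − 0.809977) = 0.9763

0.9763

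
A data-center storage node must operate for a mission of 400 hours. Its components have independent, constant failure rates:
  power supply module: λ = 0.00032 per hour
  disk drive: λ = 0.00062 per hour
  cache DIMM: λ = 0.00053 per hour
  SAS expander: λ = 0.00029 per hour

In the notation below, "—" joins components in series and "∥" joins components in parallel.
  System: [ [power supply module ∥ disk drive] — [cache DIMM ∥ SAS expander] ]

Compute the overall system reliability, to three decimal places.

0.953

R(power supply module) = exp(−0.00032 × 400) = 0.87985
R(disk drive) = exp(−0.00062 × 400) = 0.78036
R(cache DIMM) = exp(−0.00053 × 400) = 0.80896
R(SAS expander) = exp(−0.00029 × 400) = 0.89048
Parallel (power supply module and disk drive): 1 − (1 − 0.87985)(1 − 0.78036) = 0.97361
Parallel (cache DIMM and SAS expander): 1 − (1 − 0.80896)(1 − 0.89048) = 0.97908
Series ([0.97361] and [0.97908]): 0.97361 × 0.97908 = 0.953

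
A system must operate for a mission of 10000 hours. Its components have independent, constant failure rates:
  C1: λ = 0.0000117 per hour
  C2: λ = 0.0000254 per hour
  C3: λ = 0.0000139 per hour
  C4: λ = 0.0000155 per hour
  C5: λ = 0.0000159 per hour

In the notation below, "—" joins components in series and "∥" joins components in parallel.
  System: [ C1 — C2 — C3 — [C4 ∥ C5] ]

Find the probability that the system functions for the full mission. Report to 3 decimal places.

R(C1) = exp(−0.0000117 × 10000) = 0.88959
R(C2) = exp(−0.0000254 × 10000) = 0.77569
R(C3) = exp(−0.0000139 × 10000) = 0.87023
R(C4) = exp(−0.0000155 × 10000) = 0.85642
R(C5) = exp(−0.0000159 × 10000) = 0.85300
Parallel (C4 and C5): 1 − (1 − 0.85642)(1 − 0.85300) = 0.97889
Series (C1, C2, C3, and [0.97889]): 0.88959 × 0.77569 × 0.87023 × 0.97889 = 0.588

0.588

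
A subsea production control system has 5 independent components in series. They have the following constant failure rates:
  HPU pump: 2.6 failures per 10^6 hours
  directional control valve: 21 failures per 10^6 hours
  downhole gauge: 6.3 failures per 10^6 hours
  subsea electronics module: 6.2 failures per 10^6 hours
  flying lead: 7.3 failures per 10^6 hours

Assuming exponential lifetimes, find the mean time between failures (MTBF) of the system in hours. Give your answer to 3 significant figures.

Series of exponential components: λ_sys = Σ λ_i
λ_sys = 0.0000026 + 0.000021 + 0.0000063 + 0.0000062 + 0.0000073 = 4.3400e-05 /h
MTBF = 1 / λ_sys = 23000 h

23000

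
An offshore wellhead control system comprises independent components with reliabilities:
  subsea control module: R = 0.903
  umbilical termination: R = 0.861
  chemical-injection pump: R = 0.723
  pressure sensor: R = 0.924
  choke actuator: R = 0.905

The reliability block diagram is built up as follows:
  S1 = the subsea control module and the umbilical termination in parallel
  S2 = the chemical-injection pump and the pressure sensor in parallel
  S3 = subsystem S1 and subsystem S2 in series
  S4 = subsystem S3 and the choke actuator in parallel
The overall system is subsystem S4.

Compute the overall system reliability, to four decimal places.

0.9967

Parallel (subsea control module and umbilical termination): 1 − (1 − 0.903000)(1 − 0.861000) = 0.986517
Parallel (chemical-injection pump and pressure sensor): 1 − (1 − 0.723000)(1 − 0.924000) = 0.978948
Series ([0.986517] and [0.978948]): 0.986517 × 0.978948 = 0.965749
Parallel ([0.965749] and choke actuator): 1 − (1 − 0.965749)(1 − 0.905000) = 0.9967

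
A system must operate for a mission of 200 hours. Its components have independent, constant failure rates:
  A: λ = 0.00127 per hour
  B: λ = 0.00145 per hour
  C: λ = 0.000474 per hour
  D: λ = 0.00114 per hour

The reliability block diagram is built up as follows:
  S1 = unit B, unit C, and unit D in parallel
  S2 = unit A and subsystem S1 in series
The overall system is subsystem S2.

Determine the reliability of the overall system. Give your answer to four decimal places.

R(A) = exp(−0.00127 × 200) = 0.775692
R(B) = exp(−0.00145 × 200) = 0.748264
R(C) = exp(−0.000474 × 200) = 0.909555
R(D) = exp(−0.00114 × 200) = 0.796124
Parallel (B, C, and D): 1 − (1 − 0.748264)(1 − 0.909555)(1 − 0.796124) = 0.995358
Series (A and [0.995358]): 0.775692 × 0.995358 = 0.7721

0.7721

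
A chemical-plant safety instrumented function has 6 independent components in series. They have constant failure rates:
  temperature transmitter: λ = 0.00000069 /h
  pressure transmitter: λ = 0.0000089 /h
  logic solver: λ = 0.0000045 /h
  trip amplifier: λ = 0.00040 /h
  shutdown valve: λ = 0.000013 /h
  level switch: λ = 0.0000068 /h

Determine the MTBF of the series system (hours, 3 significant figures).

2300

Series of exponential components: λ_sys = Σ λ_i
λ_sys = 0.00000069 + 0.0000089 + 0.0000045 + 0.00040 + 0.000013 + 0.0000068 = 4.3389e-04 /h
MTBF = 1 / λ_sys = 2300 h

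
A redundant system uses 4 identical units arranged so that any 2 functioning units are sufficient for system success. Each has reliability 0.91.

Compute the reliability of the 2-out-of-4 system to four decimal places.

0.9973

R = Σ_{i=2}^{4} C(4,i) p^i (1−p)^{4−i} with p = 0.91
C(4,2)·0.91^2·0.09^2 = 0.040246
C(4,3)·0.91^3·0.09^1 = 0.271286
C(4,4)·0.91^4·0.09^0 = 0.685750
Sum = 0.9973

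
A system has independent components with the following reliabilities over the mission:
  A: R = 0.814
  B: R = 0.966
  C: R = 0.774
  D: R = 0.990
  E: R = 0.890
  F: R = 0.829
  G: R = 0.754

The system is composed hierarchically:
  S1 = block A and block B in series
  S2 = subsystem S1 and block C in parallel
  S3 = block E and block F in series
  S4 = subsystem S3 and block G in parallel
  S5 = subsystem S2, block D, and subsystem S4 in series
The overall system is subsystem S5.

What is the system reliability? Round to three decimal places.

0.881

Series (A and B): 0.81400 × 0.96600 = 0.78632
Parallel ([0.78632] and C): 1 − (1 − 0.78632)(1 − 0.77400) = 0.95171
Series (E and F): 0.89000 × 0.82900 = 0.73781
Parallel ([0.73781] and G): 1 − (1 − 0.73781)(1 − 0.75400) = 0.93550
Series ([0.95171], D, and [0.93550]): 0.95171 × 0.99000 × 0.93550 = 0.881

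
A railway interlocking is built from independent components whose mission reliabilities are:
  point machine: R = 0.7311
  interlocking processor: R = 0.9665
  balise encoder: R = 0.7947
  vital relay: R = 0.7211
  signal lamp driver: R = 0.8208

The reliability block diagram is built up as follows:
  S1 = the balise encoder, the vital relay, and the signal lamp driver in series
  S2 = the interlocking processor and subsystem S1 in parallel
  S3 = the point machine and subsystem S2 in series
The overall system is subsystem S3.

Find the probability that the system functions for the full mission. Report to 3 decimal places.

Series (balise encoder, vital relay, and signal lamp driver): 0.79470 × 0.72110 × 0.82080 = 0.47037
Parallel (interlocking processor and [0.47037]): 1 − (1 − 0.96650)(1 − 0.47037) = 0.98226
Series (point machine and [0.98226]): 0.73110 × 0.98226 = 0.718

0.718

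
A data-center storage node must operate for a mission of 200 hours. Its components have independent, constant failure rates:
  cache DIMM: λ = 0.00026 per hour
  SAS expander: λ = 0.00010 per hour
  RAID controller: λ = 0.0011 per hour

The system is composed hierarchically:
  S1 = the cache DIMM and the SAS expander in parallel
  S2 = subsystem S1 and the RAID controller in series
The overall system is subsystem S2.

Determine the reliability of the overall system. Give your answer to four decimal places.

0.8017

R(cache DIMM) = exp(−0.00026 × 200) = 0.949329
R(SAS expander) = exp(−0.00010 × 200) = 0.980199
R(RAID controller) = exp(−0.0011 × 200) = 0.802519
Parallel (cache DIMM and SAS expander): 1 − (1 − 0.949329)(1 − 0.980199) = 0.998997
Series ([0.998997] and RAID controller): 0.998997 × 0.802519 = 0.8017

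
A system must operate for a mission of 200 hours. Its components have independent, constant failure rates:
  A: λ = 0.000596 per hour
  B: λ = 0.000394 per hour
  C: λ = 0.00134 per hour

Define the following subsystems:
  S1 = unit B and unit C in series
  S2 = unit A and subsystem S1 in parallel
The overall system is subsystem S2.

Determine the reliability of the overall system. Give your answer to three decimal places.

0.967

R(A) = exp(−0.000596 × 200) = 0.88763
R(B) = exp(−0.000394 × 200) = 0.92422
R(C) = exp(−0.00134 × 200) = 0.76491
Series (B and C): 0.92422 × 0.76491 = 0.70695
Parallel (A and [0.70695]): 1 − (1 − 0.88763)(1 − 0.70695) = 0.967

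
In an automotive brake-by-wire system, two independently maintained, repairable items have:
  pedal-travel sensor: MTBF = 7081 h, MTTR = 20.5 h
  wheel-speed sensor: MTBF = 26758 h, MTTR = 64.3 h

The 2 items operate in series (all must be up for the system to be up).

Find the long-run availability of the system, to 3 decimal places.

A(pedal-travel sensor) = MTBF/(MTBF+MTTR) = 7081/(7081+20.5) = 0.997113
A(wheel-speed sensor) = MTBF/(MTBF+MTTR) = 26758/(26758+64.3) = 0.997603
Series availability: 0.997113 × 0.997603 = 0.995

0.995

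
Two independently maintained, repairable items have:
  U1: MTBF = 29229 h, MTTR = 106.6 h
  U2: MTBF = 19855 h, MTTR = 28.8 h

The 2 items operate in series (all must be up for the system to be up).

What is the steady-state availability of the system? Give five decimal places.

0.99492

A(U1) = MTBF/(MTBF+MTTR) = 29229/(29229+106.6) = 0.996366
A(U2) = MTBF/(MTBF+MTTR) = 19855/(19855+28.8) = 0.998552
Series availability: 0.996366 × 0.998552 = 0.99492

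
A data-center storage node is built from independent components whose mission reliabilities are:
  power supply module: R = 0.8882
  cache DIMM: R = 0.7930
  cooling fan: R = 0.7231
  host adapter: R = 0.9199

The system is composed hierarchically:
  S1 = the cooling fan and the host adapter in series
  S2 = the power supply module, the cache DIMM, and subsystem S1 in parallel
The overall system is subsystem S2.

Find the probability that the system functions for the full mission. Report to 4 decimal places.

Series (cooling fan and host adapter): 0.723100 × 0.919900 = 0.665180
Parallel (power supply module, cache DIMM, and [0.665180]): 1 − (1 − 0.888200)(1 − 0.793000)(1 − 0.665180) = 0.9923

0.9923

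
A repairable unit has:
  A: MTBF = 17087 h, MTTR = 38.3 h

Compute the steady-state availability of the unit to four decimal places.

A(A) = MTBF/(MTBF+MTTR) = 17087/(17087+38.3) = 0.9978

0.9978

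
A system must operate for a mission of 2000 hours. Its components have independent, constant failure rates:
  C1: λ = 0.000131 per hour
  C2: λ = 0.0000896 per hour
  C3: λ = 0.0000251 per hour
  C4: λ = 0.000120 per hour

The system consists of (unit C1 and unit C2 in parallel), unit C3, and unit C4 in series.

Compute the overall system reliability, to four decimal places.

R(C1) = exp(−0.000131 × 2000) = 0.769511
R(C2) = exp(−0.0000896 × 2000) = 0.835939
R(C3) = exp(−0.0000251 × 2000) = 0.951039
R(C4) = exp(−0.000120 × 2000) = 0.786628
Parallel (C1 and C2): 1 − (1 − 0.769511)(1 − 0.835939) = 0.962186
Series ([0.962186], C3, and C4): 0.962186 × 0.951039 × 0.786628 = 0.7198

0.7198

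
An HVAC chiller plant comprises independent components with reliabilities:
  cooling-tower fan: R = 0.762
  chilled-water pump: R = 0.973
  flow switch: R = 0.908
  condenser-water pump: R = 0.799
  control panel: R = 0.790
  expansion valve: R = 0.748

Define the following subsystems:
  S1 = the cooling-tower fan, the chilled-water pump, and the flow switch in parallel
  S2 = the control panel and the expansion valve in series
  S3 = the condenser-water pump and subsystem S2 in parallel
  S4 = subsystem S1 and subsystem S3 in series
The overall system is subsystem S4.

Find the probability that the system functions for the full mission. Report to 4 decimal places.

0.9172

Parallel (cooling-tower fan, chilled-water pump, and flow switch): 1 − (1 − 0.762000)(1 − 0.973000)(1 − 0.908000) = 0.999409
Series (control panel and expansion valve): 0.790000 × 0.748000 = 0.590920
Parallel (condenser-water pump and [0.590920]): 1 − (1 − 0.799000)(1 − 0.590920) = 0.917775
Series ([0.999409] and [0.917775]): 0.999409 × 0.917775 = 0.9172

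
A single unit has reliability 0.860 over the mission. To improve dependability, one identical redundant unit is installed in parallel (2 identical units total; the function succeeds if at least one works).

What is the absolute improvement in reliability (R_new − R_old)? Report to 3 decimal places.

0.120

R_before = 0.860
R_after = 1 − (1 − 0.860)^2 = 0.980
ΔR = 0.980 − 0.860 = 0.120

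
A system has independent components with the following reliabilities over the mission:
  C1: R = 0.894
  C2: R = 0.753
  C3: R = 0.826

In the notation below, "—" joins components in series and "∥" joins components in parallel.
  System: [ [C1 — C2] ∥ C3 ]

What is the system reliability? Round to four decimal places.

Series (C1 and C2): 0.894000 × 0.753000 = 0.673182
Parallel ([0.673182] and C3): 1 − (1 − 0.673182)(1 − 0.826000) = 0.9431

0.9431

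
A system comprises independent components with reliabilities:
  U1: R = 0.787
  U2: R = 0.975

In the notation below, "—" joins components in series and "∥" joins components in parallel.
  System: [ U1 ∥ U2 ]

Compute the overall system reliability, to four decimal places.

Parallel (U1 and U2): 1 − (1 − 0.787000)(1 − 0.975000) = 0.9947

0.9947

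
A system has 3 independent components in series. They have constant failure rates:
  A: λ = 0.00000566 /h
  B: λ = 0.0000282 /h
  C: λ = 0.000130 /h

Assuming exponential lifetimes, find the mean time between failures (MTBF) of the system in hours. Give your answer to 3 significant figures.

6100

Series of exponential components: λ_sys = Σ λ_i
λ_sys = 0.00000566 + 0.0000282 + 0.000130 = 1.6386e-04 /h
MTBF = 1 / λ_sys = 6100 h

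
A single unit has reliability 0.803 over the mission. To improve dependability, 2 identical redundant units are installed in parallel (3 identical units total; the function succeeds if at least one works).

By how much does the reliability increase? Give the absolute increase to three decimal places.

0.189

R_before = 0.803
R_after = 1 − (1 − 0.803)^3 = 0.992
ΔR = 0.992 − 0.803 = 0.189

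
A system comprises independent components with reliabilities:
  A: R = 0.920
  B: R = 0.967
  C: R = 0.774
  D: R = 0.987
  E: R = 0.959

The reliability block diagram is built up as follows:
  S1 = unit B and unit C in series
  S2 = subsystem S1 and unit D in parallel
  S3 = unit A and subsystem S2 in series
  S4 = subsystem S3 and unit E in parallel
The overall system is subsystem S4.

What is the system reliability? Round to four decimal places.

0.9966

Series (B and C): 0.967000 × 0.774000 = 0.748458
Parallel ([0.748458] and D): 1 − (1 − 0.748458)(1 − 0.987000) = 0.996730
Series (A and [0.996730]): 0.920000 × 0.996730 = 0.916992
Parallel ([0.916992] and E): 1 − (1 − 0.916992)(1 − 0.959000) = 0.9966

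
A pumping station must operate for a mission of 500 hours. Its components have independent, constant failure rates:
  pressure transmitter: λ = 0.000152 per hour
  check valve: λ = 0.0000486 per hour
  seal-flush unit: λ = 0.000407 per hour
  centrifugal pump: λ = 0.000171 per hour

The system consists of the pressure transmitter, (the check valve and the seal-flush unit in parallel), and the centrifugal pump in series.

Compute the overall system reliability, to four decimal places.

R(pressure transmitter) = exp(−0.000152 × 500) = 0.926816
R(check valve) = exp(−0.0000486 × 500) = 0.975993
R(seal-flush unit) = exp(−0.000407 × 500) = 0.815870
R(centrifugal pump) = exp(−0.000171 × 500) = 0.918053
Parallel (check valve and seal-flush unit): 1 − (1 − 0.975993)(1 − 0.815870) = 0.995580
Series (pressure transmitter, [0.995580], and centrifugal pump): 0.926816 × 0.995580 × 0.918053 = 0.8471

0.8471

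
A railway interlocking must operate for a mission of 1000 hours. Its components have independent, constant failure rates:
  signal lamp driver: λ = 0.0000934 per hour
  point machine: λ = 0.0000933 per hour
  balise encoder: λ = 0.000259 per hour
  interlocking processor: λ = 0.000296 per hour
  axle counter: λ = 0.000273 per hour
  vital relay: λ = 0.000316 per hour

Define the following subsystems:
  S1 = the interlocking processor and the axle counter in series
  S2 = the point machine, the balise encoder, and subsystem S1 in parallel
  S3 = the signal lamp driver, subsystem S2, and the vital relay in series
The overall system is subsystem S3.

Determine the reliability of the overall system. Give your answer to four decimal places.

0.6582

R(signal lamp driver) = exp(−0.0000934 × 1000) = 0.910829
R(point machine) = exp(−0.0000933 × 1000) = 0.910920
R(balise encoder) = exp(−0.000259 × 1000) = 0.771823
R(interlocking processor) = exp(−0.000296 × 1000) = 0.743787
R(axle counter) = exp(−0.000273 × 1000) = 0.761093
R(vital relay) = exp(−0.000316 × 1000) = 0.729059
Series (interlocking processor and axle counter): 0.743787 × 0.761093 = 0.566091
Parallel (point machine, balise encoder, and [0.566091]): 1 − (1 − 0.910920)(1 − 0.771823)(1 − 0.566091) = 0.991180
Series (signal lamp driver, [0.991180], and vital relay): 0.910829 × 0.991180 × 0.729059 = 0.6582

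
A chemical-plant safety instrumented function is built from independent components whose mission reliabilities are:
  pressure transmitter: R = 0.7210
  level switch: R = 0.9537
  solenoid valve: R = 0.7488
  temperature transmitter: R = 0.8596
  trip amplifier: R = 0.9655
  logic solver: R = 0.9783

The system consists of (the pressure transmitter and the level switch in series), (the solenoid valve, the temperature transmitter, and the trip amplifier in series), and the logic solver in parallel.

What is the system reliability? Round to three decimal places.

Series (pressure transmitter and level switch): 0.72100 × 0.95370 = 0.68762
Series (solenoid valve, temperature transmitter, and trip amplifier): 0.74880 × 0.85960 × 0.96550 = 0.62146
Parallel ([0.68762], [0.62146], and logic solver): 1 − (1 − 0.68762)(1 − 0.62146)(1 − 0.97830) = 0.997

0.997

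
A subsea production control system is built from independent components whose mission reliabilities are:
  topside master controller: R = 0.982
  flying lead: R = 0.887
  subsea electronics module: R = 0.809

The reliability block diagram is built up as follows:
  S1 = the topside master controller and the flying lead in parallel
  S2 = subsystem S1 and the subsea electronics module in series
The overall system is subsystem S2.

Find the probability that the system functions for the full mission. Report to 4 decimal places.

0.8074

Parallel (topside master controller and flying lead): 1 − (1 − 0.982000)(1 − 0.887000) = 0.997966
Series ([0.997966] and subsea electronics module): 0.997966 × 0.809000 = 0.8074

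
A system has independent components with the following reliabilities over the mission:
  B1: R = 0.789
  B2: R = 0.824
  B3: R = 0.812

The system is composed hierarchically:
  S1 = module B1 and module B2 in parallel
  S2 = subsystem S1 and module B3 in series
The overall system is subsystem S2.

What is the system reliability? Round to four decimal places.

Parallel (B1 and B2): 1 − (1 − 0.789000)(1 − 0.824000) = 0.962864
Series ([0.962864] and B3): 0.962864 × 0.812000 = 0.7818

0.7818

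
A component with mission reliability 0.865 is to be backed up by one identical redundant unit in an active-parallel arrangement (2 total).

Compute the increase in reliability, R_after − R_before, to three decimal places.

R_before = 0.865
R_after = 1 − (1 − 0.865)^2 = 0.982
ΔR = 0.982 − 0.865 = 0.117

0.117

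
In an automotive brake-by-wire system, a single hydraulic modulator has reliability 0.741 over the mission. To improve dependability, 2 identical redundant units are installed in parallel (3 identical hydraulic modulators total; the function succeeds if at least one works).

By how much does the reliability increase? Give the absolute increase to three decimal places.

R_before = 0.741
R_after = 1 − (1 − 0.741)^3 = 0.983
ΔR = 0.983 − 0.741 = 0.242

0.242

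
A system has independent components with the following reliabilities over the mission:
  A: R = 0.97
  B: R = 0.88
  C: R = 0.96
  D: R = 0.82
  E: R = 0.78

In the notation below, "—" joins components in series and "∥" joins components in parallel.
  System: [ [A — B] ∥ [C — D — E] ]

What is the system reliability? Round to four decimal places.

Series (A and B): 0.970000 × 0.880000 = 0.853600
Series (C, D, and E): 0.960000 × 0.820000 × 0.780000 = 0.614016
Parallel ([0.853600] and [0.614016]): 1 − (1 − 0.853600)(1 − 0.614016) = 0.9435

0.9435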